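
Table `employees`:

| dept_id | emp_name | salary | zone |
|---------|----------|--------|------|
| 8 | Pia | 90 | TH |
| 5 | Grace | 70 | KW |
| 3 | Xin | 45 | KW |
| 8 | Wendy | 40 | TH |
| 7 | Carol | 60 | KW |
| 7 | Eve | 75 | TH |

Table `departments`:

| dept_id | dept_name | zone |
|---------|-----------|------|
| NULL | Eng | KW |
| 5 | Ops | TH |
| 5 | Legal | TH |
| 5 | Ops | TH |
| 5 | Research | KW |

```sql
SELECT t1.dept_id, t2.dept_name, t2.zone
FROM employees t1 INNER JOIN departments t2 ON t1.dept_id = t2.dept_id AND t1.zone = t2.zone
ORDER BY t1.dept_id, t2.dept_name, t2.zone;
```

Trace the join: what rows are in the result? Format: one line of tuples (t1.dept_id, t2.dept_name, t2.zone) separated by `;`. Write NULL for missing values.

INNER JOIN keeps only pairs where the ON condition holds.
Matching on t1.dept_id = t2.dept_id AND t1.zone = t2.zone. A NULL in a compared column never satisfies the condition.
- t1 (dept_id=8, zone=TH) has no partner → excluded.
- t1 (dept_id=5, zone=KW) pairs with 1 row(s) of t2.
- t1 (dept_id=3, zone=KW) has no partner → excluded.
- t1 (dept_id=8, zone=TH) has no partner → excluded.
- t1 (dept_id=7, zone=KW) has no partner → excluded.
- t1 (dept_id=7, zone=TH) has no partner → excluded.
After projecting and ordering:
t1.dept_id | t2.dept_name | t2.zone
5 | Research | KW

(5, Research, KW)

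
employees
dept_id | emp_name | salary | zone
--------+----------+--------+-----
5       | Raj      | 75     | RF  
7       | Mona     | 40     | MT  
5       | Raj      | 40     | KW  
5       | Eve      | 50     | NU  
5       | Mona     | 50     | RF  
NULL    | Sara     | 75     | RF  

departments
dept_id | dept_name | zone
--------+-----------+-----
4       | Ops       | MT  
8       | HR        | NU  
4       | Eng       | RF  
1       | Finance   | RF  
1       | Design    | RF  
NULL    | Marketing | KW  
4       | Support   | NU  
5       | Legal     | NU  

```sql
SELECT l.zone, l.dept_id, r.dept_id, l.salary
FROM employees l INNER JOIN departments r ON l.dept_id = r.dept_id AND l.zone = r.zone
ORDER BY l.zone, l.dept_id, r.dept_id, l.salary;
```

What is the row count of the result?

1

INNER JOIN keeps only pairs where the ON condition holds.
Matching on l.dept_id = r.dept_id AND l.zone = r.zone. A NULL in a compared column never satisfies the condition.
Matched pairs: 1.
Total: 1 rows.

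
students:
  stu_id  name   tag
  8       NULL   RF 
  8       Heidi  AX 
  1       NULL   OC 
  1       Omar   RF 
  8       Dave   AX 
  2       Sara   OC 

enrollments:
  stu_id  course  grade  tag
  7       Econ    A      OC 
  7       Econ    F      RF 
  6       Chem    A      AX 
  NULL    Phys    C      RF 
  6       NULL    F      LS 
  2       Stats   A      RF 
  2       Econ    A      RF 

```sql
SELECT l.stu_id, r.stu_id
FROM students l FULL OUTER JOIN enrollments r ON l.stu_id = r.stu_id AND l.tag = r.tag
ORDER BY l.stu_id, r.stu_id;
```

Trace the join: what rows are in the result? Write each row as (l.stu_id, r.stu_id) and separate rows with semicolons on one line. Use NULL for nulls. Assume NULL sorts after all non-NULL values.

(1, NULL); (1, NULL); (2, NULL); (8, NULL); (8, NULL); (8, NULL); (NULL, 2); (NULL, 2); (NULL, 6); (NULL, 6); (NULL, 7); (NULL, 7); (NULL, NULL)

FULL OUTER JOIN keeps every row from both sides; unmatched rows get NULL for the other side's columns.
Matching on l.stu_id = r.stu_id AND l.tag = r.tag. A NULL in a compared column never satisfies the condition.
- l[0] stu_id=8, tag=RF → no match; kept with NULLs on the r side.
- l[1] stu_id=8, tag=AX → no match; kept with NULLs on the r side.
- l[2] stu_id=1, tag=OC → no match; kept with NULLs on the r side.
- l[3] stu_id=1, tag=RF → no match; kept with NULLs on the r side.
- l[4] stu_id=8, tag=AX → no match; kept with NULLs on the r side.
- l[5] stu_id=2, tag=OC → no match; kept with NULLs on the r side.
- plus 7 unmatched r row(s), each kept with NULL l columns.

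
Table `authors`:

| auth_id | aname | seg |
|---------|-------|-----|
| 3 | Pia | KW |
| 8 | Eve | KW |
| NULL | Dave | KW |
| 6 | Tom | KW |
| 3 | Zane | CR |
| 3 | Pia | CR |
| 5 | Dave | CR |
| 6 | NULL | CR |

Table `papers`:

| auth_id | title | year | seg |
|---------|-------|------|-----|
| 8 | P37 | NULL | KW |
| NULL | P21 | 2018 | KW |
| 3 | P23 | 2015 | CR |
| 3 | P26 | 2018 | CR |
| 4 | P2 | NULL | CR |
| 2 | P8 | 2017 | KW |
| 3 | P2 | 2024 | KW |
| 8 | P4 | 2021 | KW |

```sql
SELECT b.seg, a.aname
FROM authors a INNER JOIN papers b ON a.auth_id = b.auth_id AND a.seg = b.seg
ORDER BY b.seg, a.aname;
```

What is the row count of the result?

7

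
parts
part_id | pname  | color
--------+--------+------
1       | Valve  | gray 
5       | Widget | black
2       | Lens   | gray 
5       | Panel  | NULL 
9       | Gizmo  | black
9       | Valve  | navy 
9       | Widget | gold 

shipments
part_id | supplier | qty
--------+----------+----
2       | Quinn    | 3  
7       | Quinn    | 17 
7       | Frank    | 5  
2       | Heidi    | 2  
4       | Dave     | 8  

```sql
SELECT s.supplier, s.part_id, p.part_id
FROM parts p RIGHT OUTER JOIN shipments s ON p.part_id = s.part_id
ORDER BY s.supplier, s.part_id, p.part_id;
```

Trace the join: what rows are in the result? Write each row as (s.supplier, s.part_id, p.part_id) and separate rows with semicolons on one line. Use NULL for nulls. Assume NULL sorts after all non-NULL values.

(Dave, 4, NULL); (Frank, 7, NULL); (Heidi, 2, 2); (Quinn, 2, 2); (Quinn, 7, NULL)

RIGHT JOIN keeps every row from `shipments`; unmatched rows get NULL for `parts`'s columns.
Matching on p.part_id = s.part_id.
Matched pairs: 2; unmatched s rows kept: 3.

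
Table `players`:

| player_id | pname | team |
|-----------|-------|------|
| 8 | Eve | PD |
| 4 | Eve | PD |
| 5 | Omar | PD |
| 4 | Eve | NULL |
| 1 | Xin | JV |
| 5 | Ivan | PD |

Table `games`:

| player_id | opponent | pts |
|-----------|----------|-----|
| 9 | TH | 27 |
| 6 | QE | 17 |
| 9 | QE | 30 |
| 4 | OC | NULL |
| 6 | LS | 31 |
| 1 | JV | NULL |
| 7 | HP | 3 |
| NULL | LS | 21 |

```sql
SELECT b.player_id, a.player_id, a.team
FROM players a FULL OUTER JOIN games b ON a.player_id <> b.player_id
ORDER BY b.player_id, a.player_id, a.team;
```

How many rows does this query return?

FULL OUTER JOIN keeps every row from both sides; unmatched rows get NULL for the other side's columns.
Matching on a.player_id <> b.player_id. A NULL in a compared column never satisfies the condition.
- a row (player_id=8): matches 7 b row(s) → 7 output row(s).
- a row (player_id=4): matches 6 b row(s) → 6 output row(s).
- a row (player_id=5): matches 7 b row(s) → 7 output row(s).
- a row (player_id=4): matches 6 b row(s) → 6 output row(s).
- a row (player_id=1): matches 6 b row(s) → 6 output row(s).
- a row (player_id=5): matches 7 b row(s) → 7 output row(s).
- 1 b row(s) had no a match → kept, a columns NULL.
Total: 39 matched + 1 padded = 40 rows.

40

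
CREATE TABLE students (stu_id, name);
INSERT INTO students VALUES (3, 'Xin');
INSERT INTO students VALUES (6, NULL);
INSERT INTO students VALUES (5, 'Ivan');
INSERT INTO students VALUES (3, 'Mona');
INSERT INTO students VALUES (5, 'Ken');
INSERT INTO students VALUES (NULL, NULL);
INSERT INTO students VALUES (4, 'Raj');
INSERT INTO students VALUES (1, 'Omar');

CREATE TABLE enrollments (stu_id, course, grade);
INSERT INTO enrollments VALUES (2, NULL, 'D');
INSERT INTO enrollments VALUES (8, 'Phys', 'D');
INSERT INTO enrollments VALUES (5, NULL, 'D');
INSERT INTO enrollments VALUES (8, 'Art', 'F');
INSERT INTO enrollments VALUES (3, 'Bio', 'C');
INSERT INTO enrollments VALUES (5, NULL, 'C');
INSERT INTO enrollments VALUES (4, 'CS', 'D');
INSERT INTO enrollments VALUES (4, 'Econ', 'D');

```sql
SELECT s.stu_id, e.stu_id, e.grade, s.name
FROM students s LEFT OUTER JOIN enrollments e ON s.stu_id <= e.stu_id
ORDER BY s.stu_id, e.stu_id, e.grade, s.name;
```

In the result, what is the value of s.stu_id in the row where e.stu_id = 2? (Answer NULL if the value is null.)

LEFT JOIN keeps every row from `students`; unmatched rows get NULL for `enrollments`'s columns.
Matching on s.stu_id <= e.stu_id. A NULL in a compared column never satisfies the condition.
- s (stu_id=3) pairs with 7 row(s) of e.
- s (stu_id=6) pairs with 2 row(s) of e.
- s (stu_id=5) pairs with 4 row(s) of e.
- s (stu_id=3) pairs with 7 row(s) of e.
- s (stu_id=5) pairs with 4 row(s) of e.
- s (stu_id=NULL) has no partner → padded with NULL.
- s (stu_id=4) pairs with 6 row(s) of e.
- s (stu_id=1) pairs with 8 row(s) of e.

1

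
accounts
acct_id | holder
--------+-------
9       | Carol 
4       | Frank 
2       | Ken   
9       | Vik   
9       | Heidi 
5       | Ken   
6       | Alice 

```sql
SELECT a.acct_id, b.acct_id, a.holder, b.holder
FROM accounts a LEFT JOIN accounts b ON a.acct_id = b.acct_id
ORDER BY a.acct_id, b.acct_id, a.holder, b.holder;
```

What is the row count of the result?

LEFT JOIN keeps every row from `accounts a`; unmatched rows get NULL for `accounts b`'s columns.
Matching on a.acct_id = b.acct_id.
- a (acct_id=9) pairs with 3 row(s) of b.
- a (acct_id=4) pairs with 1 row(s) of b.
- a (acct_id=2) pairs with 1 row(s) of b.
- a (acct_id=9) pairs with 3 row(s) of b.
- a (acct_id=9) pairs with 3 row(s) of b.
- a (acct_id=5) pairs with 1 row(s) of b.
- a (acct_id=6) pairs with 1 row(s) of b.
Total: 13 rows.

13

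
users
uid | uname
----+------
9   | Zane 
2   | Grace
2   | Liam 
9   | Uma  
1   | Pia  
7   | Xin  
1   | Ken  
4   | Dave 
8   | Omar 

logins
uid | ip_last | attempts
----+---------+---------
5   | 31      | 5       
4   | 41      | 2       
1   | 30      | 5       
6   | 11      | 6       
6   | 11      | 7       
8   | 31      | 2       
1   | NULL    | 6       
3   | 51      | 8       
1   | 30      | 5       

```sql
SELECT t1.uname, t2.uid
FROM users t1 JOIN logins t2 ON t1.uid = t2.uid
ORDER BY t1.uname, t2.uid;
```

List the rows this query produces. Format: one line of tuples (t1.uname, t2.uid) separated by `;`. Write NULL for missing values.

INNER JOIN keeps only pairs where the ON condition holds.
Matching on t1.uid = t2.uid.
Matched pairs: 8.

(Dave, 4); (Ken, 1); (Ken, 1); (Ken, 1); (Omar, 8); (Pia, 1); (Pia, 1); (Pia, 1)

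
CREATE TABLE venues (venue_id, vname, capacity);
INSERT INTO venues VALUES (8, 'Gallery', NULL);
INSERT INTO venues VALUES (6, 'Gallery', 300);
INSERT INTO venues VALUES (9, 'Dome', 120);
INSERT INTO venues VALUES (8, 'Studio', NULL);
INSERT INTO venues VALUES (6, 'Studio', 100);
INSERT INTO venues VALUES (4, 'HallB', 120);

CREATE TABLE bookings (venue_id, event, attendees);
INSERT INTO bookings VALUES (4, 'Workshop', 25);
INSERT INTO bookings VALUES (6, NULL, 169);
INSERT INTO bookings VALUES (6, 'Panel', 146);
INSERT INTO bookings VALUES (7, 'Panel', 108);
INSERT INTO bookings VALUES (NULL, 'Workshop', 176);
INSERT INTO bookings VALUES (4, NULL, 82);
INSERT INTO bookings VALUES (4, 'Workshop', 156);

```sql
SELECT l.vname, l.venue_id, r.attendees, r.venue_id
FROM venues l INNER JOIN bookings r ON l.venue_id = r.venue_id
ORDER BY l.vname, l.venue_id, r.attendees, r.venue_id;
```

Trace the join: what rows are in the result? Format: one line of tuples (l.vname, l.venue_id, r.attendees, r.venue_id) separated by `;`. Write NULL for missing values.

(Gallery, 6, 146, 6); (Gallery, 6, 169, 6); (HallB, 4, 25, 4); (HallB, 4, 82, 4); (HallB, 4, 156, 4); (Studio, 6, 146, 6); (Studio, 6, 169, 6)

INNER JOIN keeps only pairs where the ON condition holds.
Matching on l.venue_id = r.venue_id. A NULL in a compared column never satisfies the condition.
Matched pairs: 7.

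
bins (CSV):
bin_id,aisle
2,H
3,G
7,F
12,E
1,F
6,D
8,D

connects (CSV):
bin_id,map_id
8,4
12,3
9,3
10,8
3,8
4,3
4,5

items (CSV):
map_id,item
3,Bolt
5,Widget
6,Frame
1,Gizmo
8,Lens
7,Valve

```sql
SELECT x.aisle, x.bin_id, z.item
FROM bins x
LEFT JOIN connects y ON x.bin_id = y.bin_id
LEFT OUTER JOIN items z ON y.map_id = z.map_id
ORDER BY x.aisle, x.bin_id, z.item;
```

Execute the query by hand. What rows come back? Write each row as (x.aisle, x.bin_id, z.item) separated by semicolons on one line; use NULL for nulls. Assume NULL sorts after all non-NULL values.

(D, 6, NULL); (D, 8, NULL); (E, 12, Bolt); (F, 1, NULL); (F, 7, NULL); (G, 3, Lens); (H, 2, NULL)

Joins associate left-to-right: bins LEFT JOIN connects on bin_id gives 7 intermediate row(s).
Then LEFT JOIN `items z` on map_id: each of those 7 rows is kept; rows whose y.map_id has no match in z get NULL for z's columns.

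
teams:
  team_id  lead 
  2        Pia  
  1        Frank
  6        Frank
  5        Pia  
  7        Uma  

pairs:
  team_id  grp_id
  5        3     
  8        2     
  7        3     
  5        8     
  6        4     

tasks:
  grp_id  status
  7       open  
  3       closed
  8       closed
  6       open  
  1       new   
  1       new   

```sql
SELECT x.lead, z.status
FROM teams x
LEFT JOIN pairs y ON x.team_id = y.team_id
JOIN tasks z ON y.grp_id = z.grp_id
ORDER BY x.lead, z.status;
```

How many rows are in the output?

Evaluate left to right. First `teams x LEFT JOIN pairs y` on team_id: 6 row(s).
Then INNER JOIN `tasks z` on grp_id: keep only rows whose y.grp_id appears in z.
Result: 3 row(s).

3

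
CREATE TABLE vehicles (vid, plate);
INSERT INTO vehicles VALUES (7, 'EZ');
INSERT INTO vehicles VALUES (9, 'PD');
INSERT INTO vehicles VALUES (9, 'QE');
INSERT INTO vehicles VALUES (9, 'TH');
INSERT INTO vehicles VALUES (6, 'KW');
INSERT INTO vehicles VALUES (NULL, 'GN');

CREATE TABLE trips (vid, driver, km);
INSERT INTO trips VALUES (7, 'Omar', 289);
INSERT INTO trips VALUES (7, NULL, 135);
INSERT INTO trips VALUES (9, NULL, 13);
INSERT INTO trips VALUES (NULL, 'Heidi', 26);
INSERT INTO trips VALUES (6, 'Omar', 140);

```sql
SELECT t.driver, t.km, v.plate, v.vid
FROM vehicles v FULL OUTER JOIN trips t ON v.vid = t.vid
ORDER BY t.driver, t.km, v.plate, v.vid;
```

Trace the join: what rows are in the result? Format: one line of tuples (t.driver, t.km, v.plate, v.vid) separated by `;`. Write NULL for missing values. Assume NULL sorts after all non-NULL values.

FULL OUTER JOIN keeps every row from both sides; unmatched rows get NULL for the other side's columns.
Matching on v.vid = t.vid. A NULL in a compared column never satisfies the condition.
Matched pairs: 6; unmatched v rows kept: 1; unmatched t rows kept: 1.

(Heidi, 26, NULL, NULL); (Omar, 140, KW, 6); (Omar, 289, EZ, 7); (NULL, 13, PD, 9); (NULL, 13, QE, 9); (NULL, 13, TH, 9); (NULL, 135, EZ, 7); (NULL, NULL, GN, NULL)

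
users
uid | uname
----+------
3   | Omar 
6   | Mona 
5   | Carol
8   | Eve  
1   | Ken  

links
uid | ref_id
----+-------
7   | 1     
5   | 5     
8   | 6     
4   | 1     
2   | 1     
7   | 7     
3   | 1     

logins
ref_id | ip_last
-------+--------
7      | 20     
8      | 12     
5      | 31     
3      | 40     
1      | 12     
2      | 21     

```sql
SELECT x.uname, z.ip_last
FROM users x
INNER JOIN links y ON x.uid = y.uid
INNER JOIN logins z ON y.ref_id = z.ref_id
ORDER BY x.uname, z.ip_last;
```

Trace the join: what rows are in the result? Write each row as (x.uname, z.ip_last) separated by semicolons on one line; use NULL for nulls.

(Carol, 31); (Omar, 12)

Joins associate left-to-right: users INNER JOIN links on uid gives 3 intermediate row(s).
Then INNER JOIN `logins z` on ref_id: keep only rows whose y.ref_id appears in z.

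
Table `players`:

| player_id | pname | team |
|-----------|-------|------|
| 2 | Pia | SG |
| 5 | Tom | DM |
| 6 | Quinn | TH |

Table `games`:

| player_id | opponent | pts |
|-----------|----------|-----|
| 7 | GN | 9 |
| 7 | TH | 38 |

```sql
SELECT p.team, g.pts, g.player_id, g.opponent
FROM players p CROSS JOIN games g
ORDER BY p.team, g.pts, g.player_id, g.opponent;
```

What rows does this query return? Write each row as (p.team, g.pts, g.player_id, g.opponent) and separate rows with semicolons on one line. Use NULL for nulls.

CROSS JOIN pairs every row of `players` with every row of `games`: 3 × 2 = 6 rows.
After projecting and ordering:
p.team | g.pts | g.player_id | g.opponent
DM | 9 | 7 | GN
DM | 38 | 7 | TH
SG | 9 | 7 | GN
SG | 38 | 7 | TH
TH | 9 | 7 | GN
TH | 38 | 7 | TH

(DM, 9, 7, GN); (DM, 38, 7, TH); (SG, 9, 7, GN); (SG, 38, 7, TH); (TH, 9, 7, GN); (TH, 38, 7, TH)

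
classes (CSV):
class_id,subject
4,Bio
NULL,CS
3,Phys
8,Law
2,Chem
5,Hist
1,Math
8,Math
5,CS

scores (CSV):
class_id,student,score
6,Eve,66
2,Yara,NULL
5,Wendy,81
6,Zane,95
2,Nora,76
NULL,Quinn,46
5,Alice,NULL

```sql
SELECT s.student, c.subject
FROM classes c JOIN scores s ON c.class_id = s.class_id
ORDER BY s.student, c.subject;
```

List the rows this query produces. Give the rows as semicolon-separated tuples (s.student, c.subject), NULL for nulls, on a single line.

(Alice, CS); (Alice, Hist); (Nora, Chem); (Wendy, CS); (Wendy, Hist); (Yara, Chem)

INNER JOIN keeps only pairs where the ON condition holds.
Matching on c.class_id = s.class_id. A NULL in a compared column never satisfies the condition.
- c row (class_id=4): no match → dropped.
- c row (class_id=NULL): no match → dropped.
- c row (class_id=3): no match → dropped.
- c row (class_id=8): no match → dropped.
- c row (class_id=2): matches 2 s row(s) → 2 output row(s).
- c row (class_id=5): matches 2 s row(s) → 2 output row(s).
- c row (class_id=1): no match → dropped.
- c row (class_id=8): no match → dropped.
- c row (class_id=5): matches 2 s row(s) → 2 output row(s).
After projecting and ordering:
s.student | c.subject
Alice | CS
Alice | Hist
Nora | Chem
Wendy | CS
Wendy | Hist
Yara | Chem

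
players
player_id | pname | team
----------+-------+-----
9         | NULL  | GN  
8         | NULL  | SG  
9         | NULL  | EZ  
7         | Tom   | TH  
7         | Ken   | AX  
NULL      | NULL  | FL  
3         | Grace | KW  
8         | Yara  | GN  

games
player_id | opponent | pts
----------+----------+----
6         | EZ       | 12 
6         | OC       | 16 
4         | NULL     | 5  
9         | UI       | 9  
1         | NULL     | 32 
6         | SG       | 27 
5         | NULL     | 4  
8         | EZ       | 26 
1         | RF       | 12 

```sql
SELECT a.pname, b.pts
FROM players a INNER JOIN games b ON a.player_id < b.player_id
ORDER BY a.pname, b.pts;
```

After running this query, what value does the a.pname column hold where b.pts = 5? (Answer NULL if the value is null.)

Grace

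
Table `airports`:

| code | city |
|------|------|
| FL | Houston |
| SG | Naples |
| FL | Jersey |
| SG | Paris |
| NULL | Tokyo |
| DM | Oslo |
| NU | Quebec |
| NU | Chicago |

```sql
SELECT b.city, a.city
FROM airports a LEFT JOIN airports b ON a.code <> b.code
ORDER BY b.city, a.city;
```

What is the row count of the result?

LEFT JOIN keeps every row from `airports a`; unmatched rows get NULL for `airports b`'s columns.
Matching on a.code <> b.code. A NULL in a compared column never satisfies the condition.
Matched pairs: 36; unmatched a rows kept: 1.
Total: 36 matched + 1 padded = 37 rows.

37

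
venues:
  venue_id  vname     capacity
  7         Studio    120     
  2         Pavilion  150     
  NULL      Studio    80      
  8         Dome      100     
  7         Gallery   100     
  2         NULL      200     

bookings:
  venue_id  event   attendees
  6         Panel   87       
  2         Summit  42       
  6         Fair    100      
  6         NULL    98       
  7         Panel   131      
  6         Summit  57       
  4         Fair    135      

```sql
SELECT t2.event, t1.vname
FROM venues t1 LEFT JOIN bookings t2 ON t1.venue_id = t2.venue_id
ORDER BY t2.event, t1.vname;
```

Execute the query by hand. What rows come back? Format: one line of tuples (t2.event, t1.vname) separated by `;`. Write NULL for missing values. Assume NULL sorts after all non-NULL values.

LEFT JOIN keeps every row from `venues`; unmatched rows get NULL for `bookings`'s columns.
Matching on t1.venue_id = t2.venue_id. A NULL in a compared column never satisfies the condition.
- t1 (venue_id=7) pairs with 1 row(s) of t2.
- t1 (venue_id=2) pairs with 1 row(s) of t2.
- t1 (venue_id=NULL) has no partner → padded with NULL.
- t1 (venue_id=8) has no partner → padded with NULL.
- t1 (venue_id=7) pairs with 1 row(s) of t2.
- t1 (venue_id=2) pairs with 1 row(s) of t2.
After projecting and ordering:
t2.event | t1.vname
Panel | Gallery
Panel | Studio
Summit | Pavilion
Summit | NULL
NULL | Dome
NULL | Studio

(Panel, Gallery); (Panel, Studio); (Summit, Pavilion); (Summit, NULL); (NULL, Dome); (NULL, Studio)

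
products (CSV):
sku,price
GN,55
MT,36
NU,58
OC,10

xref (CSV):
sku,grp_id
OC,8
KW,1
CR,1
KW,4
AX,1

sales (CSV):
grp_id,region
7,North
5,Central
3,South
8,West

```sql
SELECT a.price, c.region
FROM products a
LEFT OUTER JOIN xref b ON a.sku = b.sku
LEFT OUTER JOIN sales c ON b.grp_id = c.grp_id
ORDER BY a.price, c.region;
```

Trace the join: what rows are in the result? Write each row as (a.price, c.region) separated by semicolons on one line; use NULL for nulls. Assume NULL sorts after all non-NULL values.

Joins associate left-to-right: products LEFT JOIN xref on sku gives 4 intermediate row(s).
Then LEFT JOIN `sales c` on grp_id: each of those 4 rows is kept; rows whose b.grp_id has no match in c get NULL for c's columns.

(10, West); (36, NULL); (55, NULL); (58, NULL)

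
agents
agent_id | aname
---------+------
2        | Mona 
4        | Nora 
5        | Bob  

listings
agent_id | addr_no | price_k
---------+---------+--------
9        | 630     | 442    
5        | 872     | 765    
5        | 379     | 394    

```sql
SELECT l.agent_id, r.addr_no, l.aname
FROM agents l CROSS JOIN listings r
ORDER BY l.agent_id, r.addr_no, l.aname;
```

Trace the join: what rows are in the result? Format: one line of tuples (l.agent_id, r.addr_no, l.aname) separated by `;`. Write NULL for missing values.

CROSS JOIN pairs every row of `agents` with every row of `listings`: 3 × 3 = 9 rows.

(2, 379, Mona); (2, 630, Mona); (2, 872, Mona); (4, 379, Nora); (4, 630, Nora); (4, 872, Nora); (5, 379, Bob); (5, 630, Bob); (5, 872, Bob)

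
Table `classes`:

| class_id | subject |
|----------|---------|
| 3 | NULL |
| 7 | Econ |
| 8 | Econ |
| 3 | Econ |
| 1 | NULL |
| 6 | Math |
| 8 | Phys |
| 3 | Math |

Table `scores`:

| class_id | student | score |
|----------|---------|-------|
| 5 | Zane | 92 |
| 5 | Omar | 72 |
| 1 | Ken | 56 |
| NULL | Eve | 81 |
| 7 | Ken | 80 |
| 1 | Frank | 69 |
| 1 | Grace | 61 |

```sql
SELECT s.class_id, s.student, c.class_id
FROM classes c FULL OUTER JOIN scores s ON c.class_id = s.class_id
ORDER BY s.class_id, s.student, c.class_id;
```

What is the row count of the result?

13

FULL OUTER JOIN keeps every row from both sides; unmatched rows get NULL for the other side's columns.
Matching on c.class_id = s.class_id. A NULL in a compared column never satisfies the condition.
- c (class_id=3) has no partner → padded with NULL.
- c (class_id=7) pairs with 1 row(s) of s.
- c (class_id=8) has no partner → padded with NULL.
- c (class_id=3) has no partner → padded with NULL.
- c (class_id=1) pairs with 3 row(s) of s.
- c (class_id=6) has no partner → padded with NULL.
- c (class_id=8) has no partner → padded with NULL.
- c (class_id=3) has no partner → padded with NULL.
- 3 s row(s) had no c match → kept, c columns NULL.
Total: 4 matched + 9 padded = 13 rows.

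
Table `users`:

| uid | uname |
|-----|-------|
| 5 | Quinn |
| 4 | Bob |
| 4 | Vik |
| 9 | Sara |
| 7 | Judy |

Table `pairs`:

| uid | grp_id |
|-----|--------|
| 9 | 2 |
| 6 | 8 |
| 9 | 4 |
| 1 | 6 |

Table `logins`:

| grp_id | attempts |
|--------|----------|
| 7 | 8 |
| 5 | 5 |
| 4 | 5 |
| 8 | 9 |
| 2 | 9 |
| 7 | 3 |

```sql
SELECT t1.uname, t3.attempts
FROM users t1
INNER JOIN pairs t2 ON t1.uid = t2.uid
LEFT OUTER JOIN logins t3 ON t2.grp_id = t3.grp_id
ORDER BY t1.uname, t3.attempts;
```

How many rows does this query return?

2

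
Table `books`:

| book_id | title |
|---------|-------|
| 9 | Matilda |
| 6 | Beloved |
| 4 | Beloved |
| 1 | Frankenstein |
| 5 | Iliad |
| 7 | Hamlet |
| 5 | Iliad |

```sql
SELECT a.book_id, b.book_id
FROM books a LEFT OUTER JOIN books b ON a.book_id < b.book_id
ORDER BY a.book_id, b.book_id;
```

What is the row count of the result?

21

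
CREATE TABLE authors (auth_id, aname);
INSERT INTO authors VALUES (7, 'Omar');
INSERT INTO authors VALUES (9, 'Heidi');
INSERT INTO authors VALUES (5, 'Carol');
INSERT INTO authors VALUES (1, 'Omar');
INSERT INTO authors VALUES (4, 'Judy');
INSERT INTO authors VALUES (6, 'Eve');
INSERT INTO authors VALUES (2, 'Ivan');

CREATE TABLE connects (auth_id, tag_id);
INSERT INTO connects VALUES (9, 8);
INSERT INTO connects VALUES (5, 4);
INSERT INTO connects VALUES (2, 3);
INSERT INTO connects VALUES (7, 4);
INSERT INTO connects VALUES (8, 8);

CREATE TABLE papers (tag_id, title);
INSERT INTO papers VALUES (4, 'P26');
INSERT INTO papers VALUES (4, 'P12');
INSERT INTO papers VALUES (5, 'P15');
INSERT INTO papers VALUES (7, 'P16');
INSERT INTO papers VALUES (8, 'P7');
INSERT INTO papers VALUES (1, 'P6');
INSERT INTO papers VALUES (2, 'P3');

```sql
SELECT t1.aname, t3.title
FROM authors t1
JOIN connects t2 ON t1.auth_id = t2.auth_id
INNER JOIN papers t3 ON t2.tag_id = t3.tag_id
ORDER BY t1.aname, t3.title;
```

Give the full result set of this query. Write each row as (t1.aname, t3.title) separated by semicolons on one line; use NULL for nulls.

(Carol, P12); (Carol, P26); (Heidi, P7); (Omar, P12); (Omar, P26)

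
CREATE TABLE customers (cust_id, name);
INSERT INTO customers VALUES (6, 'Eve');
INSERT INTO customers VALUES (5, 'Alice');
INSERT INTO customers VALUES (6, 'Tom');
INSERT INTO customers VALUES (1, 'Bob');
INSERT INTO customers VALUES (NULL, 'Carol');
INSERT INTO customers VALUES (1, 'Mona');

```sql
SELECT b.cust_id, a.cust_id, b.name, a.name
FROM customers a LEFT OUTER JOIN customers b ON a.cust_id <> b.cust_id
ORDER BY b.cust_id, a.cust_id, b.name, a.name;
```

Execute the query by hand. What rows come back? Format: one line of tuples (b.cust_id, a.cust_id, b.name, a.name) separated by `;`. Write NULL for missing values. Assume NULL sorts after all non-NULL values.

LEFT JOIN keeps every row from `customers a`; unmatched rows get NULL for `customers b`'s columns.
Matching on a.cust_id <> b.cust_id. A NULL in a compared column never satisfies the condition.
- a[0] cust_id=6 → 3 match(es) in b → 3 row(s).
- a[1] cust_id=5 → 4 match(es) in b → 4 row(s).
- a[2] cust_id=6 → 3 match(es) in b → 3 row(s).
- a[3] cust_id=1 → 3 match(es) in b → 3 row(s).
- a[4] cust_id=NULL → no match; kept with NULLs on the b side.
- a[5] cust_id=1 → 3 match(es) in b → 3 row(s).

(1, 5, Bob, Alice); (1, 5, Mona, Alice); (1, 6, Bob, Eve); (1, 6, Bob, Tom); (1, 6, Mona, Eve); (1, 6, Mona, Tom); (5, 1, Alice, Bob); (5, 1, Alice, Mona); (5, 6, Alice, Eve); (5, 6, Alice, Tom); (6, 1, Eve, Bob); (6, 1, Eve, Mona); (6, 1, Tom, Bob); (6, 1, Tom, Mona); (6, 5, Eve, Alice); (6, 5, Tom, Alice); (NULL, NULL, NULL, Carol)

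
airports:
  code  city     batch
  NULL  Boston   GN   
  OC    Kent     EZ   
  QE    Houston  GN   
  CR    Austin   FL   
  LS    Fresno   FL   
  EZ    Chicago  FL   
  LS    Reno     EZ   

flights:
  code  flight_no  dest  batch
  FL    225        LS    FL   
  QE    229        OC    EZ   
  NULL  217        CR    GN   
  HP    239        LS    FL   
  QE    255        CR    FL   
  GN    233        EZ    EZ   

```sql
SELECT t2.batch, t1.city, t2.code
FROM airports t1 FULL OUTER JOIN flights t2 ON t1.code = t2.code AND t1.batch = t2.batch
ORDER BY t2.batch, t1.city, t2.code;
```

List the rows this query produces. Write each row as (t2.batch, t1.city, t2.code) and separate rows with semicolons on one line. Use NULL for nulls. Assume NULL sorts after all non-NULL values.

FULL OUTER JOIN keeps every row from both sides; unmatched rows get NULL for the other side's columns.
Matching on t1.code = t2.code AND t1.batch = t2.batch. A NULL in a compared column never satisfies the condition.
Matched pairs: 0; unmatched t1 rows kept: 7; unmatched t2 rows kept: 6.

(EZ, NULL, GN); (EZ, NULL, QE); (FL, NULL, FL); (FL, NULL, HP); (FL, NULL, QE); (GN, NULL, NULL); (NULL, Austin, NULL); (NULL, Boston, NULL); (NULL, Chicago, NULL); (NULL, Fresno, NULL); (NULL, Houston, NULL); (NULL, Kent, NULL); (NULL, Reno, NULL)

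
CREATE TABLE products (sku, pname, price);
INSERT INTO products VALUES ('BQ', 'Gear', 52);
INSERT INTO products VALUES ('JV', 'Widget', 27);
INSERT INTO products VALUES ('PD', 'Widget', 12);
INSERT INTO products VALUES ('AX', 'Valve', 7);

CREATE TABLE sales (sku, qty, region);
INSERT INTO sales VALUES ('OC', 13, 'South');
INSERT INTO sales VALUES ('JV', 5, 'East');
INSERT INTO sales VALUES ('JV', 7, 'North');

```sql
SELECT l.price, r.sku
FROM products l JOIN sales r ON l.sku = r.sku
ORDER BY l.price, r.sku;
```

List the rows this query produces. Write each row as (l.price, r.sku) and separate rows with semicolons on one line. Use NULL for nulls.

INNER JOIN keeps only pairs where the ON condition holds.
Matching on l.sku = r.sku.
Matched pairs: 2.

(27, JV); (27, JV)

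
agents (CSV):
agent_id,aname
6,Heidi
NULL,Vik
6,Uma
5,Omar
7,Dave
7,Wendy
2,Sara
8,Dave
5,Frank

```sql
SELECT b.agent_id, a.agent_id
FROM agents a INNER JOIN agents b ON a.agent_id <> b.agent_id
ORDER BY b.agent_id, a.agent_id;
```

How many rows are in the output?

50

INNER JOIN keeps only pairs where the ON condition holds.
Matching on a.agent_id <> b.agent_id. A NULL in a compared column never satisfies the condition.
- a[0] agent_id=6 → 6 match(es) in b → 6 row(s).
- a[1] agent_id=NULL → no match; dropped.
- a[2] agent_id=6 → 6 match(es) in b → 6 row(s).
- a[3] agent_id=5 → 6 match(es) in b → 6 row(s).
- a[4] agent_id=7 → 6 match(es) in b → 6 row(s).
- a[5] agent_id=7 → 6 match(es) in b → 6 row(s).
- a[6] agent_id=2 → 7 match(es) in b → 7 row(s).
- a[7] agent_id=8 → 7 match(es) in b → 7 row(s).
- a[8] agent_id=5 → 6 match(es) in b → 6 row(s).
Total: 50 rows.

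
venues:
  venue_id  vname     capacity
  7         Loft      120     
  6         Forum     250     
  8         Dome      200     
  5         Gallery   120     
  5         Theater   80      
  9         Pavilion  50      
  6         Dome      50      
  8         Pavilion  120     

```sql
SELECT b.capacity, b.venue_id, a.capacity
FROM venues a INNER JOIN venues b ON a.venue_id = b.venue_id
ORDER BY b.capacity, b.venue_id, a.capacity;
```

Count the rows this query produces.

INNER JOIN keeps only pairs where the ON condition holds.
Matching on a.venue_id = b.venue_id.
- a (venue_id=7) pairs with 1 row(s) of b.
- a (venue_id=6) pairs with 2 row(s) of b.
- a (venue_id=8) pairs with 2 row(s) of b.
- a (venue_id=5) pairs with 2 row(s) of b.
- a (venue_id=5) pairs with 2 row(s) of b.
- a (venue_id=9) pairs with 1 row(s) of b.
- a (venue_id=6) pairs with 2 row(s) of b.
- a (venue_id=8) pairs with 2 row(s) of b.
Total: 14 rows.

14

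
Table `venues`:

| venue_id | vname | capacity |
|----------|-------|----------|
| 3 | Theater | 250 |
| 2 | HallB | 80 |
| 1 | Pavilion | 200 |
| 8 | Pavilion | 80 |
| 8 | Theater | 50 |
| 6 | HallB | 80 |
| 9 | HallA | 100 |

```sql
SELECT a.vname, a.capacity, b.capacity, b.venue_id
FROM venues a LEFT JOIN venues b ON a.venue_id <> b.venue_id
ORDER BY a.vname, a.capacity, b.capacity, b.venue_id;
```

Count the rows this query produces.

40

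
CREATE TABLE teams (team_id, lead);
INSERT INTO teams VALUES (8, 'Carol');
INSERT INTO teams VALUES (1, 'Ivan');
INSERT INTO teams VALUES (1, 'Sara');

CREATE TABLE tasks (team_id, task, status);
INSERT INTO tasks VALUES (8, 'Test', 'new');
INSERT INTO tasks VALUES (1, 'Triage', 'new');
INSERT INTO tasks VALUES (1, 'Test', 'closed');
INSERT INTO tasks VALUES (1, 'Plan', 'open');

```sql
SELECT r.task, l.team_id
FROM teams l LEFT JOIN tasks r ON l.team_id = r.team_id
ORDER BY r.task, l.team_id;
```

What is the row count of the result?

7

LEFT JOIN keeps every row from `teams`; unmatched rows get NULL for `tasks`'s columns.
Matching on l.team_id = r.team_id.
- l[0] team_id=8 → 1 match(es) in r → 1 row(s).
- l[1] team_id=1 → 3 match(es) in r → 3 row(s).
- l[2] team_id=1 → 3 match(es) in r → 3 row(s).
Total: 7 rows.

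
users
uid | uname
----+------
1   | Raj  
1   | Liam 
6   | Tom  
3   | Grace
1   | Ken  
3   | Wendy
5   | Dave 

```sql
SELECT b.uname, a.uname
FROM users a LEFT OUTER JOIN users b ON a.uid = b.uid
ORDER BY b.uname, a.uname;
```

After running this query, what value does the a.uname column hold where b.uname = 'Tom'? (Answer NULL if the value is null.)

Tom

LEFT JOIN keeps every row from `users a`; unmatched rows get NULL for `users b`'s columns.
Matching on a.uid = b.uid.
Matched pairs: 15; unmatched a rows kept: 0.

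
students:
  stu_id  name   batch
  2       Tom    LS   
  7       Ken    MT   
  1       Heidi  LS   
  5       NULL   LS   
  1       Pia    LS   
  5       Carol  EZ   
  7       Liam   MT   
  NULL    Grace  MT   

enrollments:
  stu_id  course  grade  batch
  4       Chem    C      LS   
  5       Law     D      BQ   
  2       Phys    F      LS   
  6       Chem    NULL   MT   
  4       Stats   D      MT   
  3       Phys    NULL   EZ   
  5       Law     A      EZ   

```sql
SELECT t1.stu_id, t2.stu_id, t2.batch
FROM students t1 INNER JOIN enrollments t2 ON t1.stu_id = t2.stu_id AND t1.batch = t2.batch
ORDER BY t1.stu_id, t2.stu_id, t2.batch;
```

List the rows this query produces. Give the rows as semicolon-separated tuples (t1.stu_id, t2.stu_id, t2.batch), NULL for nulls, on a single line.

INNER JOIN keeps only pairs where the ON condition holds.
Matching on t1.stu_id = t2.stu_id AND t1.batch = t2.batch. A NULL in a compared column never satisfies the condition.
- t1 (stu_id=2, batch=LS) pairs with 1 row(s) of t2.
- t1 (stu_id=7, batch=MT) has no partner → excluded.
- t1 (stu_id=1, batch=LS) has no partner → excluded.
- t1 (stu_id=5, batch=LS) has no partner → excluded.
- t1 (stu_id=1, batch=LS) has no partner → excluded.
- t1 (stu_id=5, batch=EZ) pairs with 1 row(s) of t2.
- t1 (stu_id=7, batch=MT) has no partner → excluded.
- t1 (stu_id=NULL, batch=MT) has no partner → excluded.
After projecting and ordering:
t1.stu_id | t2.stu_id | t2.batch
2 | 2 | LS
5 | 5 | EZ

(2, 2, LS); (5, 5, EZ)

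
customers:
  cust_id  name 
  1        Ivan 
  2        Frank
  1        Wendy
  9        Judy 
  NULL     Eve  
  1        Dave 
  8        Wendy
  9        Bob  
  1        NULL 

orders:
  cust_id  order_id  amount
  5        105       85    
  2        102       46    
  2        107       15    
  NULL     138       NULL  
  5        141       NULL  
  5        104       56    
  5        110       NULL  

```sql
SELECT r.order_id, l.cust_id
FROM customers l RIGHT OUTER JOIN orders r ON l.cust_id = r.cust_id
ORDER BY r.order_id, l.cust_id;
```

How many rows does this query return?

7

RIGHT JOIN keeps every row from `orders`; unmatched rows get NULL for `customers`'s columns.
Matching on l.cust_id = r.cust_id. A NULL in a compared column never satisfies the condition.
Matched pairs: 2; unmatched r rows kept: 5.
Total: 2 matched + 5 padded = 7 rows.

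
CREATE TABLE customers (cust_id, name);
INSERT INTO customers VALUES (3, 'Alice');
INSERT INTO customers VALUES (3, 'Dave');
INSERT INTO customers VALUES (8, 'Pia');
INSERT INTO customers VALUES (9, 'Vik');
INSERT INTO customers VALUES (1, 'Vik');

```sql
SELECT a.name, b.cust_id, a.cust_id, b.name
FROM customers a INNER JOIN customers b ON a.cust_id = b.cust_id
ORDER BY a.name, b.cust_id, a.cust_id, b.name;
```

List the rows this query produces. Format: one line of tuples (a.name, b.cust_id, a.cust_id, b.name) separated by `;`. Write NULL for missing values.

INNER JOIN keeps only pairs where the ON condition holds.
Matching on a.cust_id = b.cust_id.
- a (cust_id=3) pairs with 2 row(s) of b.
- a (cust_id=3) pairs with 2 row(s) of b.
- a (cust_id=8) pairs with 1 row(s) of b.
- a (cust_id=9) pairs with 1 row(s) of b.
- a (cust_id=1) pairs with 1 row(s) of b.
After projecting and ordering:
a.name | b.cust_id | a.cust_id | b.name
Alice | 3 | 3 | Alice
Alice | 3 | 3 | Dave
Dave | 3 | 3 | Alice
Dave | 3 | 3 | Dave
Pia | 8 | 8 | Pia
Vik | 1 | 1 | Vik
Vik | 9 | 9 | Vik

(Alice, 3, 3, Alice); (Alice, 3, 3, Dave); (Dave, 3, 3, Alice); (Dave, 3, 3, Dave); (Pia, 8, 8, Pia); (Vik, 1, 1, Vik); (Vik, 9, 9, Vik)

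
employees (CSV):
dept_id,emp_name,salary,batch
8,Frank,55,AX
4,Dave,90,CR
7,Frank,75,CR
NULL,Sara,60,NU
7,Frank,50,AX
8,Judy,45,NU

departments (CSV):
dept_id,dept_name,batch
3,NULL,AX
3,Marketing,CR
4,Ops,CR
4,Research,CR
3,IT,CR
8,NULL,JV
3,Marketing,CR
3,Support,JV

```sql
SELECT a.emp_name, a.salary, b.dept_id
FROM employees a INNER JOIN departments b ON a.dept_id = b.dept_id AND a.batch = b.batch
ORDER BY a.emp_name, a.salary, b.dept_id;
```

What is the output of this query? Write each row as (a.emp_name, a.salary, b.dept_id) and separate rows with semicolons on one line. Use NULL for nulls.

INNER JOIN keeps only pairs where the ON condition holds.
Matching on a.dept_id = b.dept_id AND a.batch = b.batch. A NULL in a compared column never satisfies the condition.
- dept_id=8, batch=AX: no matching b row, dropped.
- dept_id=4, batch=CR: 2 matching b row(s), so 2 row(s) emitted.
- dept_id=7, batch=CR: no matching b row, dropped.
- dept_id=NULL, batch=NU: no matching b row, dropped.
- dept_id=7, batch=AX: no matching b row, dropped.
- dept_id=8, batch=NU: no matching b row, dropped.
After projecting and ordering:
a.emp_name | a.salary | b.dept_id
Dave | 90 | 4
Dave | 90 | 4

(Dave, 90, 4); (Dave, 90, 4)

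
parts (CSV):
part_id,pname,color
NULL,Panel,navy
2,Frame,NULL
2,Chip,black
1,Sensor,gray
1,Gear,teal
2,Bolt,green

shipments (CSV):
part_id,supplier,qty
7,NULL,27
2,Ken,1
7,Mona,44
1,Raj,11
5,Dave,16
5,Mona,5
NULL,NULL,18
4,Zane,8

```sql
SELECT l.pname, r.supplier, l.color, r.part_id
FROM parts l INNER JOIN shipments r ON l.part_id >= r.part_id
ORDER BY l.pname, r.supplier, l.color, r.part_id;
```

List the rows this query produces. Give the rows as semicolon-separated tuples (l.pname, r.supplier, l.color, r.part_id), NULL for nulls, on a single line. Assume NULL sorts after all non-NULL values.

INNER JOIN keeps only pairs where the ON condition holds.
Matching on l.part_id >= r.part_id. A NULL in a compared column never satisfies the condition.
- l (part_id=NULL) has no partner → excluded.
- l (part_id=2) pairs with 2 row(s) of r.
- l (part_id=2) pairs with 2 row(s) of r.
- l (part_id=1) pairs with 1 row(s) of r.
- l (part_id=1) pairs with 1 row(s) of r.
- l (part_id=2) pairs with 2 row(s) of r.
After projecting and ordering:
l.pname | r.supplier | l.color | r.part_id
Bolt | Ken | green | 2
Bolt | Raj | green | 1
Chip | Ken | black | 2
Chip | Raj | black | 1
Frame | Ken | NULL | 2
Frame | Raj | NULL | 1
Gear | Raj | teal | 1
Sensor | Raj | gray | 1

(Bolt, Ken, green, 2); (Bolt, Raj, green, 1); (Chip, Ken, black, 2); (Chip, Raj, black, 1); (Frame, Ken, NULL, 2); (Frame, Raj, NULL, 1); (Gear, Raj, teal, 1); (Sensor, Raj, gray, 1)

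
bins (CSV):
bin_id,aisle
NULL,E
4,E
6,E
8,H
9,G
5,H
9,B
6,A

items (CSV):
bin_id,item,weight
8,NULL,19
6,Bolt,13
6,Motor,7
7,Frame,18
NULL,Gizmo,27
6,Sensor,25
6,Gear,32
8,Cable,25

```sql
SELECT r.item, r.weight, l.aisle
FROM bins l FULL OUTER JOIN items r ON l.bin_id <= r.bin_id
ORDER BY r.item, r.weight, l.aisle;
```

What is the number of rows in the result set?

34

FULL OUTER JOIN keeps every row from both sides; unmatched rows get NULL for the other side's columns.
Matching on l.bin_id <= r.bin_id. A NULL in a compared column never satisfies the condition.
Matched pairs: 30; unmatched l rows kept: 3; unmatched r rows kept: 1.
Total: 30 matched + 4 padded = 34 rows.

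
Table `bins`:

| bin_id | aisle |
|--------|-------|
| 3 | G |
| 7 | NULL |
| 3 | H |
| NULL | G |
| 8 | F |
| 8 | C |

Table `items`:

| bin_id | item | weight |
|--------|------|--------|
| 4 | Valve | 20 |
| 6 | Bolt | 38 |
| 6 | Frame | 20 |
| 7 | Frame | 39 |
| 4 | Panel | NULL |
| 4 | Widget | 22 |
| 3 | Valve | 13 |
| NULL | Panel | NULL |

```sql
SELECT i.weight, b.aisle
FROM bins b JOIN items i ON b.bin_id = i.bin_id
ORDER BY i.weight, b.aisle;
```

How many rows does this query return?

INNER JOIN keeps only pairs where the ON condition holds.
Matching on b.bin_id = i.bin_id. A NULL in a compared column never satisfies the condition.
- b row (bin_id=3): matches 1 i row(s) → 1 output row(s).
- b row (bin_id=7): matches 1 i row(s) → 1 output row(s).
- b row (bin_id=3): matches 1 i row(s) → 1 output row(s).
- b row (bin_id=NULL): no match → dropped.
- b row (bin_id=8): no match → dropped.
- b row (bin_id=8): no match → dropped.
Total: 3 rows.

3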